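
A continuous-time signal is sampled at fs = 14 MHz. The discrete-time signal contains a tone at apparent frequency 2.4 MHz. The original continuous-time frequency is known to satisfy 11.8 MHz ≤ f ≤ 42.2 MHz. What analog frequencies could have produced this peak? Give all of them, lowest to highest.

16.4 MHz, 25.6 MHz, 30.4 MHz, 39.6 MHz

Frequencies that alias to 2.4 MHz are k·fs ± 2.4 MHz for integer k ≥ 0.
k=0: 2.4 MHz.
k=1: 11.6 MHz, 16.4 MHz.
k=2: 25.6 MHz, 30.4 MHz.
k=3: 39.6 MHz, 44.4 MHz.
k=4: 53.6 MHz, 58.4 MHz.
Within [11.8 MHz, 42.2 MHz]: 16.4 MHz, 25.6 MHz, 30.4 MHz, 39.6 MHz.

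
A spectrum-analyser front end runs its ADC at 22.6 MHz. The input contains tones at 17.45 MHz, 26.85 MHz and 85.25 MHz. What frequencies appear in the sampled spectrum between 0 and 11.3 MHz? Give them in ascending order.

4.25 MHz, 5.15 MHz

fs/2 = 11.3 MHz.
17.45 MHz > fs/2 = 11.3 MHz, folds to fs − 17.45 MHz = 5.15 MHz.
26.85 MHz mod fs = 4.25 MHz.
4.25 MHz ≤ fs/2 = 11.3 MHz, appears at 4.25 MHz.
85.25 MHz mod fs = 17.45 MHz.
17.45 MHz > fs/2 = 11.3 MHz, folds to fs − 17.45 MHz = 5.15 MHz.
Distinct values: {4.25 MHz, 5.15 MHz}.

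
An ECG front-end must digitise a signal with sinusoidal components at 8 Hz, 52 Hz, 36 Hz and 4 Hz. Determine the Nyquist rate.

Highest-frequency component: 52 Hz.
Nyquist rate = 2 × 52 Hz = 104 Hz.

104 Hz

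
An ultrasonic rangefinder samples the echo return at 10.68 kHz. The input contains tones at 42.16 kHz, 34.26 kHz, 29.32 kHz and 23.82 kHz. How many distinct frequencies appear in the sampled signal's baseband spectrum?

fs/2 = 5.34 kHz.
42.16 kHz mod fs = 10.12 kHz.
10.12 kHz > fs/2 = 5.34 kHz, folds to fs − 10.12 kHz = 0.56 kHz.
34.26 kHz mod fs = 2.22 kHz.
2.22 kHz ≤ fs/2 = 5.34 kHz, appears at 2.22 kHz.
29.32 kHz mod fs = 7.96 kHz.
7.96 kHz > fs/2 = 5.34 kHz, folds to fs − 7.96 kHz = 2.72 kHz.
23.82 kHz mod fs = 2.46 kHz.
2.46 kHz ≤ fs/2 = 5.34 kHz, appears at 2.46 kHz.
Distinct values: {0.56 kHz, 2.22 kHz, 2.46 kHz, 2.72 kHz} → 4.

4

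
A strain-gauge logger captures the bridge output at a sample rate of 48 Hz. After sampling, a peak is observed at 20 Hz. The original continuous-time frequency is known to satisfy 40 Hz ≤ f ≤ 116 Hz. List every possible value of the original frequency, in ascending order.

Frequencies that alias to 20 Hz are k·fs ± 20 Hz for integer k ≥ 0.
k=0: 20 Hz.
k=1: 28 Hz, 68 Hz.
k=2: 76 Hz, 116 Hz.
k=3: 124 Hz, 164 Hz.
Within [40 Hz, 116 Hz]: 68 Hz, 76 Hz, 116 Hz.

68 Hz, 76 Hz, 116 Hz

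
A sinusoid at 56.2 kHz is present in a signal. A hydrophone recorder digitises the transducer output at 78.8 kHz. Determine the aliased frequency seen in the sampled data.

56.2 kHz > fs/2 = 39.4 kHz, folds to fs − 56.2 kHz = 22.6 kHz.

22.6 kHz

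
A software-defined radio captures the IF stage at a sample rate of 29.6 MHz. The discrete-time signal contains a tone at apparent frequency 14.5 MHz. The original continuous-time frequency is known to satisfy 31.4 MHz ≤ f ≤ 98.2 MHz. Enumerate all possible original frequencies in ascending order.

44.1 MHz, 44.7 MHz, 73.7 MHz, 74.3 MHz

Frequencies that alias to 14.5 MHz are k·fs ± 14.5 MHz for integer k ≥ 0.
k=0: 14.5 MHz.
k=1: 15.1 MHz, 44.1 MHz.
k=2: 44.7 MHz, 73.7 MHz.
k=3: 74.3 MHz, 103.3 MHz.
k=4: 103.9 MHz, 132.9 MHz.
Within [31.4 MHz, 98.2 MHz]: 44.1 MHz, 44.7 MHz, 73.7 MHz, 74.3 MHz.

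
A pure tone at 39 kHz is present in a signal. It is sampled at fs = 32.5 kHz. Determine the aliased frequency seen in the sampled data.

6.5 kHz

39 kHz mod fs = 6.5 kHz.
6.5 kHz ≤ fs/2 = 16.25 kHz, appears at 6.5 kHz.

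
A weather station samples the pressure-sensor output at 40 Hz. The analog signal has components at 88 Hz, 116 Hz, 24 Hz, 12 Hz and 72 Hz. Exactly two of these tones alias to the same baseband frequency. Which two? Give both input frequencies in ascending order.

fs/2 = 20 Hz.
88 Hz mod fs = 8 Hz.
8 Hz ≤ fs/2 = 20 Hz, appears at 8 Hz.
116 Hz mod fs = 36 Hz.
36 Hz > fs/2 = 20 Hz, folds to fs − 36 Hz = 4 Hz.
24 Hz > fs/2 = 20 Hz, folds to fs − 24 Hz = 16 Hz.
12 Hz ≤ fs/2 = 20 Hz, passes unchanged.
72 Hz mod fs = 32 Hz.
32 Hz > fs/2 = 20 Hz, folds to fs − 32 Hz = 8 Hz.
72 Hz and 88 Hz both map to 8 Hz.

72 Hz, 88 Hz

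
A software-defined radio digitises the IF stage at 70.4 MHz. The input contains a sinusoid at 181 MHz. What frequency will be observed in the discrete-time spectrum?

181 MHz mod fs = 40.2 MHz.
40.2 MHz > fs/2 = 35.2 MHz, folds to fs − 40.2 MHz = 30.2 MHz.

30.2 MHz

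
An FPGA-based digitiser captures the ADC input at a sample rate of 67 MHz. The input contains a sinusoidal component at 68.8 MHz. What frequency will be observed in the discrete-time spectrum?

68.8 MHz mod fs = 1.8 MHz.
1.8 MHz ≤ fs/2 = 33.5 MHz, appears at 1.8 MHz.

1.8 MHz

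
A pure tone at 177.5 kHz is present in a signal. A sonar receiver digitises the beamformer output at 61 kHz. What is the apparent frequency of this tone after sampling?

5.5 kHz

177.5 kHz mod fs = 55.5 kHz.
55.5 kHz > fs/2 = 30.5 kHz, folds to fs − 55.5 kHz = 5.5 kHz.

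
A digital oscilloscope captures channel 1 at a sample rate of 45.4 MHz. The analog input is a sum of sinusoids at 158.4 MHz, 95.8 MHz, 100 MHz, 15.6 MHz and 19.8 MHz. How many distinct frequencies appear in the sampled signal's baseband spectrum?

5

fs/2 = 22.7 MHz.
158.4 MHz mod fs = 22.2 MHz.
22.2 MHz ≤ fs/2 = 22.7 MHz, appears at 22.2 MHz.
95.8 MHz mod fs = 5 MHz.
5 MHz ≤ fs/2 = 22.7 MHz, appears at 5 MHz.
100 MHz mod fs = 9.2 MHz.
9.2 MHz ≤ fs/2 = 22.7 MHz, appears at 9.2 MHz.
15.6 MHz ≤ fs/2 = 22.7 MHz, passes unchanged.
19.8 MHz ≤ fs/2 = 22.7 MHz, passes unchanged.
Distinct values: {5 MHz, 9.2 MHz, 15.6 MHz, 19.8 MHz, 22.2 MHz} → 5.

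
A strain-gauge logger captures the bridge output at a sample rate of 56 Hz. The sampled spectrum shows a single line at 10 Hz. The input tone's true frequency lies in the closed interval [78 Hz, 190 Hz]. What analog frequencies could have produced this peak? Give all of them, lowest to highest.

102 Hz, 122 Hz, 158 Hz, 178 Hz

Frequencies that alias to 10 Hz are k·fs ± 10 Hz for integer k ≥ 0.
k=0: 10 Hz.
k=1: 46 Hz, 66 Hz.
k=2: 102 Hz, 122 Hz.
k=3: 158 Hz, 178 Hz.
k=4: 214 Hz, 234 Hz.
Within [78 Hz, 190 Hz]: 102 Hz, 122 Hz, 158 Hz, 178 Hz.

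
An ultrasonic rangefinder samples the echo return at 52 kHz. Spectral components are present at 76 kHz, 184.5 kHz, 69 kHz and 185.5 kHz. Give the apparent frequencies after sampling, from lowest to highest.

17 kHz, 22.5 kHz, 23.5 kHz, 24 kHz

fs/2 = 26 kHz.
76 kHz mod fs = 24 kHz.
24 kHz ≤ fs/2 = 26 kHz, appears at 24 kHz.
184.5 kHz mod fs = 28.5 kHz.
28.5 kHz > fs/2 = 26 kHz, folds to fs − 28.5 kHz = 23.5 kHz.
69 kHz mod fs = 17 kHz.
17 kHz ≤ fs/2 = 26 kHz, appears at 17 kHz.
185.5 kHz mod fs = 29.5 kHz.
29.5 kHz > fs/2 = 26 kHz, folds to fs − 29.5 kHz = 22.5 kHz.
Distinct values: {17 kHz, 22.5 kHz, 23.5 kHz, 24 kHz}.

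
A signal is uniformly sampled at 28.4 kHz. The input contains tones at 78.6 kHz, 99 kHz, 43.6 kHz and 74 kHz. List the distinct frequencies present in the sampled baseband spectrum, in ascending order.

fs/2 = 14.2 kHz.
78.6 kHz mod fs = 21.8 kHz.
21.8 kHz > fs/2 = 14.2 kHz, folds to fs − 21.8 kHz = 6.6 kHz.
99 kHz mod fs = 13.8 kHz.
13.8 kHz ≤ fs/2 = 14.2 kHz, appears at 13.8 kHz.
43.6 kHz mod fs = 15.2 kHz.
15.2 kHz > fs/2 = 14.2 kHz, folds to fs − 15.2 kHz = 13.2 kHz.
74 kHz mod fs = 17.2 kHz.
17.2 kHz > fs/2 = 14.2 kHz, folds to fs − 17.2 kHz = 11.2 kHz.
Distinct values: {6.6 kHz, 11.2 kHz, 13.2 kHz, 13.8 kHz}.

6.6 kHz, 11.2 kHz, 13.2 kHz, 13.8 kHz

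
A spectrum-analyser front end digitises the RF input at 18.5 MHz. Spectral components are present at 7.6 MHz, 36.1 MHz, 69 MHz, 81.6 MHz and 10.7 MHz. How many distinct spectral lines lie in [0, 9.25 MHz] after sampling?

fs/2 = 9.25 MHz.
7.6 MHz ≤ fs/2 = 9.25 MHz, passes unchanged.
36.1 MHz mod fs = 17.6 MHz.
17.6 MHz > fs/2 = 9.25 MHz, folds to fs − 17.6 MHz = 0.9 MHz.
69 MHz mod fs = 13.5 MHz.
13.5 MHz > fs/2 = 9.25 MHz, folds to fs − 13.5 MHz = 5 MHz.
81.6 MHz mod fs = 7.6 MHz.
7.6 MHz ≤ fs/2 = 9.25 MHz, appears at 7.6 MHz.
10.7 MHz > fs/2 = 9.25 MHz, folds to fs − 10.7 MHz = 7.8 MHz.
Distinct values: {0.9 MHz, 5 MHz, 7.6 MHz, 7.8 MHz} → 4.

4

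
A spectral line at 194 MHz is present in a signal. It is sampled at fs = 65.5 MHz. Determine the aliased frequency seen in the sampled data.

194 MHz mod fs = 63 MHz.
63 MHz > fs/2 = 32.75 MHz, folds to fs − 63 MHz = 2.5 MHz.

2.5 MHz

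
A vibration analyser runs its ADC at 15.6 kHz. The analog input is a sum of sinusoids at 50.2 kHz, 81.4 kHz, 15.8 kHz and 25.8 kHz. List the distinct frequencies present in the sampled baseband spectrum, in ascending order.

fs/2 = 7.8 kHz.
50.2 kHz mod fs = 3.4 kHz.
3.4 kHz ≤ fs/2 = 7.8 kHz, appears at 3.4 kHz.
81.4 kHz mod fs = 3.4 kHz.
3.4 kHz ≤ fs/2 = 7.8 kHz, appears at 3.4 kHz.
15.8 kHz mod fs = 0.2 kHz.
0.2 kHz ≤ fs/2 = 7.8 kHz, appears at 0.2 kHz.
25.8 kHz mod fs = 10.2 kHz.
10.2 kHz > fs/2 = 7.8 kHz, folds to fs − 10.2 kHz = 5.4 kHz.
Distinct values: {0.2 kHz, 3.4 kHz, 5.4 kHz}.

0.2 kHz, 3.4 kHz, 5.4 kHz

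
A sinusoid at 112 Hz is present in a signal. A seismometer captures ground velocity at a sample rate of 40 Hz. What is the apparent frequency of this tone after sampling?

112 Hz mod fs = 32 Hz.
32 Hz > fs/2 = 20 Hz, folds to fs − 32 Hz = 8 Hz.

8 Hz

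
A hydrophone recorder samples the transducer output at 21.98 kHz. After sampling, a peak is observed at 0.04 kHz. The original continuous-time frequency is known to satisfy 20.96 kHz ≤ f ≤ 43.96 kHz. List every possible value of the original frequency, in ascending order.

Frequencies that alias to 0.04 kHz are k·fs ± 0.04 kHz for integer k ≥ 0.
k=0: 0.04 kHz.
k=1: 21.94 kHz, 22.02 kHz.
k=2: 43.92 kHz, 44 kHz.
k=3: 65.9 kHz, 65.98 kHz.
Within [20.96 kHz, 43.96 kHz]: 21.94 kHz, 22.02 kHz, 43.92 kHz.

21.94 kHz, 22.02 kHz, 43.92 kHz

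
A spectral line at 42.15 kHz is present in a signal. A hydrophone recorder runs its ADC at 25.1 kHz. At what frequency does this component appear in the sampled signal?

42.15 kHz mod fs = 17.05 kHz.
17.05 kHz > fs/2 = 12.55 kHz, folds to fs − 17.05 kHz = 8.05 kHz.

8.05 kHz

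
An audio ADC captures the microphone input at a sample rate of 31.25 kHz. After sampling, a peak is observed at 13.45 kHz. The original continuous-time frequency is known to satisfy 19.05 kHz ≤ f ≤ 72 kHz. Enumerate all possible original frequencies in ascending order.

Frequencies that alias to 13.45 kHz are k·fs ± 13.45 kHz for integer k ≥ 0.
k=0: 13.45 kHz.
k=1: 17.8 kHz, 44.7 kHz.
k=2: 49.05 kHz, 75.95 kHz.
k=3: 80.3 kHz, 107.2 kHz.
Within [19.05 kHz, 72 kHz]: 44.7 kHz, 49.05 kHz.

44.7 kHz, 49.05 kHz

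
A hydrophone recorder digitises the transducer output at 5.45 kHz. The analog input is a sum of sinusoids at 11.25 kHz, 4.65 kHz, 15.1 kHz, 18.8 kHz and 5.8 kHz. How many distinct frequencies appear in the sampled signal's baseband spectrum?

4

fs/2 = 2.725 kHz.
11.25 kHz mod fs = 0.35 kHz.
0.35 kHz ≤ fs/2 = 2.725 kHz, appears at 0.35 kHz.
4.65 kHz > fs/2 = 2.725 kHz, folds to fs − 4.65 kHz = 0.8 kHz.
15.1 kHz mod fs = 4.2 kHz.
4.2 kHz > fs/2 = 2.725 kHz, folds to fs − 4.2 kHz = 1.25 kHz.
18.8 kHz mod fs = 2.45 kHz.
2.45 kHz ≤ fs/2 = 2.725 kHz, appears at 2.45 kHz.
5.8 kHz mod fs = 0.35 kHz.
0.35 kHz ≤ fs/2 = 2.725 kHz, appears at 0.35 kHz.
Distinct values: {0.35 kHz, 0.8 kHz, 1.25 kHz, 2.45 kHz} → 4.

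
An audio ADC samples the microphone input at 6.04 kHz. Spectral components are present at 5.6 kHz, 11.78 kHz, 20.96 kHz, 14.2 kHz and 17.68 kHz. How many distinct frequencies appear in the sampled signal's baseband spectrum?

4

fs/2 = 3.02 kHz.
5.6 kHz > fs/2 = 3.02 kHz, folds to fs − 5.6 kHz = 0.44 kHz.
11.78 kHz mod fs = 5.74 kHz.
5.74 kHz > fs/2 = 3.02 kHz, folds to fs − 5.74 kHz = 0.3 kHz.
20.96 kHz mod fs = 2.84 kHz.
2.84 kHz ≤ fs/2 = 3.02 kHz, appears at 2.84 kHz.
14.2 kHz mod fs = 2.12 kHz.
2.12 kHz ≤ fs/2 = 3.02 kHz, appears at 2.12 kHz.
17.68 kHz mod fs = 5.6 kHz.
5.6 kHz > fs/2 = 3.02 kHz, folds to fs − 5.6 kHz = 0.44 kHz.
Distinct values: {0.3 kHz, 0.44 kHz, 2.12 kHz, 2.84 kHz} → 4.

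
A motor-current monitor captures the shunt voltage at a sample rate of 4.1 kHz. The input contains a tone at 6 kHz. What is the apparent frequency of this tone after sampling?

1.9 kHz

6 kHz mod fs = 1.9 kHz.
1.9 kHz ≤ fs/2 = 2.05 kHz, appears at 1.9 kHz.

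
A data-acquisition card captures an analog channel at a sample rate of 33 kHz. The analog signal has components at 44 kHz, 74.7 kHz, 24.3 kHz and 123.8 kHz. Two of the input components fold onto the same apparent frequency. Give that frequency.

fs/2 = 16.5 kHz.
44 kHz mod fs = 11 kHz.
11 kHz ≤ fs/2 = 16.5 kHz, appears at 11 kHz.
74.7 kHz mod fs = 8.7 kHz.
8.7 kHz ≤ fs/2 = 16.5 kHz, appears at 8.7 kHz.
24.3 kHz > fs/2 = 16.5 kHz, folds to fs − 24.3 kHz = 8.7 kHz.
123.8 kHz mod fs = 24.8 kHz.
24.8 kHz > fs/2 = 16.5 kHz, folds to fs − 24.8 kHz = 8.2 kHz.
24.3 kHz and 74.7 kHz both map to 8.7 kHz.

8.7 kHz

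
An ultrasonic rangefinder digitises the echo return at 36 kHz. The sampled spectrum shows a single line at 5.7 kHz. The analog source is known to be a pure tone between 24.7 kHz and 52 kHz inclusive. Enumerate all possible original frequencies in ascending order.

30.3 kHz, 41.7 kHz

Frequencies that alias to 5.7 kHz are k·fs ± 5.7 kHz for integer k ≥ 0.
k=0: 5.7 kHz.
k=1: 30.3 kHz, 41.7 kHz.
k=2: 66.3 kHz, 77.7 kHz.
Within [24.7 kHz, 52 kHz]: 30.3 kHz, 41.7 kHz.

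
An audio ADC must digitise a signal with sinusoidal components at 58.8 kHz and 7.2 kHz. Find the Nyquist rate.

Highest-frequency component: 58.8 kHz.
Nyquist rate = 2 × 58.8 kHz = 117.6 kHz.

117.6 kHz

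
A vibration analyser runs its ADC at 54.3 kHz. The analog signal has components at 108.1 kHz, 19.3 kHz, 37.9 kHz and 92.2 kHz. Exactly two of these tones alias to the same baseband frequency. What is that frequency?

16.4 kHz

fs/2 = 27.15 kHz.
108.1 kHz mod fs = 53.8 kHz.
53.8 kHz > fs/2 = 27.15 kHz, folds to fs − 53.8 kHz = 0.5 kHz.
19.3 kHz ≤ fs/2 = 27.15 kHz, passes unchanged.
37.9 kHz > fs/2 = 27.15 kHz, folds to fs − 37.9 kHz = 16.4 kHz.
92.2 kHz mod fs = 37.9 kHz.
37.9 kHz > fs/2 = 27.15 kHz, folds to fs − 37.9 kHz = 16.4 kHz.
37.9 kHz and 92.2 kHz both map to 16.4 kHz.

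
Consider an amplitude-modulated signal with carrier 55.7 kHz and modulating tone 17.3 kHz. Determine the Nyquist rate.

146 kHz

AM sidebands sit at fc ± fm = 38.4 kHz and 73 kHz.
Highest-frequency component: 73 kHz.
Nyquist rate = 2 × 73 kHz = 146 kHz.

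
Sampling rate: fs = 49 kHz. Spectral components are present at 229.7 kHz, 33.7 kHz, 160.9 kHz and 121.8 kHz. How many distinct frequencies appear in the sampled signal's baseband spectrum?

3

fs/2 = 24.5 kHz.
229.7 kHz mod fs = 33.7 kHz.
33.7 kHz > fs/2 = 24.5 kHz, folds to fs − 33.7 kHz = 15.3 kHz.
33.7 kHz > fs/2 = 24.5 kHz, folds to fs − 33.7 kHz = 15.3 kHz.
160.9 kHz mod fs = 13.9 kHz.
13.9 kHz ≤ fs/2 = 24.5 kHz, appears at 13.9 kHz.
121.8 kHz mod fs = 23.8 kHz.
23.8 kHz ≤ fs/2 = 24.5 kHz, appears at 23.8 kHz.
Distinct values: {13.9 kHz, 15.3 kHz, 23.8 kHz} → 3.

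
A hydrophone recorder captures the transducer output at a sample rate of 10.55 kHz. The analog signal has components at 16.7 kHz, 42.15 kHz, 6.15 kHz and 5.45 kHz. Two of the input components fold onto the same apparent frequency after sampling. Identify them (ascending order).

6.15 kHz, 16.7 kHz

fs/2 = 5.275 kHz.
16.7 kHz mod fs = 6.15 kHz.
6.15 kHz > fs/2 = 5.275 kHz, folds to fs − 6.15 kHz = 4.4 kHz.
42.15 kHz mod fs = 10.5 kHz.
10.5 kHz > fs/2 = 5.275 kHz, folds to fs − 10.5 kHz = 0.05 kHz.
6.15 kHz > fs/2 = 5.275 kHz, folds to fs − 6.15 kHz = 4.4 kHz.
5.45 kHz > fs/2 = 5.275 kHz, folds to fs − 5.45 kHz = 5.1 kHz.
6.15 kHz and 16.7 kHz both map to 4.4 kHz.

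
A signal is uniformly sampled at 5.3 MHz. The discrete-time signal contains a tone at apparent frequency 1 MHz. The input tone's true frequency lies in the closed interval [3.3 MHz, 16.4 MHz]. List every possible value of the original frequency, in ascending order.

Frequencies that alias to 1 MHz are k·fs ± 1 MHz for integer k ≥ 0.
k=0: 1 MHz.
k=1: 4.3 MHz, 6.3 MHz.
k=2: 9.6 MHz, 11.6 MHz.
k=3: 14.9 MHz, 16.9 MHz.
k=4: 20.2 MHz, 22.2 MHz.
Within [3.3 MHz, 16.4 MHz]: 4.3 MHz, 6.3 MHz, 9.6 MHz, 11.6 MHz, 14.9 MHz.

4.3 MHz, 6.3 MHz, 9.6 MHz, 11.6 MHz, 14.9 MHz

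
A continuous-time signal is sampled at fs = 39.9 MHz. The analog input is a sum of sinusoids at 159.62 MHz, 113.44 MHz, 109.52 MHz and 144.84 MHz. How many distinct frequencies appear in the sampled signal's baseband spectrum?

fs/2 = 19.95 MHz.
159.62 MHz mod fs = 0.02 MHz.
0.02 MHz ≤ fs/2 = 19.95 MHz, appears at 0.02 MHz.
113.44 MHz mod fs = 33.64 MHz.
33.64 MHz > fs/2 = 19.95 MHz, folds to fs − 33.64 MHz = 6.26 MHz.
109.52 MHz mod fs = 29.72 MHz.
29.72 MHz > fs/2 = 19.95 MHz, folds to fs − 29.72 MHz = 10.18 MHz.
144.84 MHz mod fs = 25.14 MHz.
25.14 MHz > fs/2 = 19.95 MHz, folds to fs − 25.14 MHz = 14.76 MHz.
Distinct values: {0.02 MHz, 6.26 MHz, 10.18 MHz, 14.76 MHz} → 4.

4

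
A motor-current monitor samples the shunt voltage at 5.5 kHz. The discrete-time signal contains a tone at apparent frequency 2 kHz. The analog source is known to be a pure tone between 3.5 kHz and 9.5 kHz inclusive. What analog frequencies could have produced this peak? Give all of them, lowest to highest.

3.5 kHz, 7.5 kHz, 9 kHz

Frequencies that alias to 2 kHz are k·fs ± 2 kHz for integer k ≥ 0.
k=0: 2 kHz.
k=1: 3.5 kHz, 7.5 kHz.
k=2: 9 kHz, 13 kHz.
k=3: 14.5 kHz, 18.5 kHz.
Within [3.5 kHz, 9.5 kHz]: 3.5 kHz, 7.5 kHz, 9 kHz.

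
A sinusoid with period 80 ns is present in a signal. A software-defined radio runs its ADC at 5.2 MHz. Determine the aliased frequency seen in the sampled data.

T = 80 ns → f = 1/T = 12.5 MHz.
12.5 MHz mod fs = 2.1 MHz.
2.1 MHz ≤ fs/2 = 2.6 MHz, appears at 2.1 MHz.

2.1 MHz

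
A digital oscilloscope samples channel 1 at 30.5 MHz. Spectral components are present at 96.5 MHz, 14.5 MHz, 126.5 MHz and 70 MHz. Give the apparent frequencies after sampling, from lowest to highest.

4.5 MHz, 5 MHz, 9 MHz, 14.5 MHz

fs/2 = 15.25 MHz.
96.5 MHz mod fs = 5 MHz.
5 MHz ≤ fs/2 = 15.25 MHz, appears at 5 MHz.
14.5 MHz ≤ fs/2 = 15.25 MHz, passes unchanged.
126.5 MHz mod fs = 4.5 MHz.
4.5 MHz ≤ fs/2 = 15.25 MHz, appears at 4.5 MHz.
70 MHz mod fs = 9 MHz.
9 MHz ≤ fs/2 = 15.25 MHz, appears at 9 MHz.
Distinct values: {4.5 MHz, 5 MHz, 9 MHz, 14.5 MHz}.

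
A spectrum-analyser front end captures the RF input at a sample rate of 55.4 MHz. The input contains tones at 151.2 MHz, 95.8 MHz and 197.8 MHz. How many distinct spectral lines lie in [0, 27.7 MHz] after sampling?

fs/2 = 27.7 MHz.
151.2 MHz mod fs = 40.4 MHz.
40.4 MHz > fs/2 = 27.7 MHz, folds to fs − 40.4 MHz = 15 MHz.
95.8 MHz mod fs = 40.4 MHz.
40.4 MHz > fs/2 = 27.7 MHz, folds to fs − 40.4 MHz = 15 MHz.
197.8 MHz mod fs = 31.6 MHz.
31.6 MHz > fs/2 = 27.7 MHz, folds to fs − 31.6 MHz = 23.8 MHz.
Distinct values: {15 MHz, 23.8 MHz} → 2.

2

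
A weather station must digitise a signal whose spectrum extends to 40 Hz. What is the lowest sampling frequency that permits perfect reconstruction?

80 Hz

Nyquist rate = 2 × 40 Hz = 80 Hz.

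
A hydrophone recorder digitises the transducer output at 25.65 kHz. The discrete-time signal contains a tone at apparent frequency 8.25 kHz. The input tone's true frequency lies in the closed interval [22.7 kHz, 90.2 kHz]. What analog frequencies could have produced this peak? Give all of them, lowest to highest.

Frequencies that alias to 8.25 kHz are k·fs ± 8.25 kHz for integer k ≥ 0.
k=0: 8.25 kHz.
k=1: 17.4 kHz, 33.9 kHz.
k=2: 43.05 kHz, 59.55 kHz.
k=3: 68.7 kHz, 85.2 kHz.
k=4: 94.35 kHz, 110.85 kHz.
Within [22.7 kHz, 90.2 kHz]: 33.9 kHz, 43.05 kHz, 59.55 kHz, 68.7 kHz, 85.2 kHz.

33.9 kHz, 43.05 kHz, 59.55 kHz, 68.7 kHz, 85.2 kHz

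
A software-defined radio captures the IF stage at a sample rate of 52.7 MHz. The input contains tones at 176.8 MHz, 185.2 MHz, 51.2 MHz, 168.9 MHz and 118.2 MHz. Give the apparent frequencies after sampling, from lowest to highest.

fs/2 = 26.35 MHz.
176.8 MHz mod fs = 18.7 MHz.
18.7 MHz ≤ fs/2 = 26.35 MHz, appears at 18.7 MHz.
185.2 MHz mod fs = 27.1 MHz.
27.1 MHz > fs/2 = 26.35 MHz, folds to fs − 27.1 MHz = 25.6 MHz.
51.2 MHz > fs/2 = 26.35 MHz, folds to fs − 51.2 MHz = 1.5 MHz.
168.9 MHz mod fs = 10.8 MHz.
10.8 MHz ≤ fs/2 = 26.35 MHz, appears at 10.8 MHz.
118.2 MHz mod fs = 12.8 MHz.
12.8 MHz ≤ fs/2 = 26.35 MHz, appears at 12.8 MHz.
Distinct values: {1.5 MHz, 10.8 MHz, 12.8 MHz, 18.7 MHz, 25.6 MHz}.

1.5 MHz, 10.8 MHz, 12.8 MHz, 18.7 MHz, 25.6 MHz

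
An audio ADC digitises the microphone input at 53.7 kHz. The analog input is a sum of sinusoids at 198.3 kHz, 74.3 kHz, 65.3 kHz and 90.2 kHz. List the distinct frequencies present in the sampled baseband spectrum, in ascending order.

fs/2 = 26.85 kHz.
198.3 kHz mod fs = 37.2 kHz.
37.2 kHz > fs/2 = 26.85 kHz, folds to fs − 37.2 kHz = 16.5 kHz.
74.3 kHz mod fs = 20.6 kHz.
20.6 kHz ≤ fs/2 = 26.85 kHz, appears at 20.6 kHz.
65.3 kHz mod fs = 11.6 kHz.
11.6 kHz ≤ fs/2 = 26.85 kHz, appears at 11.6 kHz.
90.2 kHz mod fs = 36.5 kHz.
36.5 kHz > fs/2 = 26.85 kHz, folds to fs − 36.5 kHz = 17.2 kHz.
Distinct values: {11.6 kHz, 16.5 kHz, 17.2 kHz, 20.6 kHz}.

11.6 kHz, 16.5 kHz, 17.2 kHz, 20.6 kHz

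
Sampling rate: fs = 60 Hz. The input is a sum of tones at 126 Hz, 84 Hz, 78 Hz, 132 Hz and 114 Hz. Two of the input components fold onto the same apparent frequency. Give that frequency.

fs/2 = 30 Hz.
126 Hz mod fs = 6 Hz.
6 Hz ≤ fs/2 = 30 Hz, appears at 6 Hz.
84 Hz mod fs = 24 Hz.
24 Hz ≤ fs/2 = 30 Hz, appears at 24 Hz.
78 Hz mod fs = 18 Hz.
18 Hz ≤ fs/2 = 30 Hz, appears at 18 Hz.
132 Hz mod fs = 12 Hz.
12 Hz ≤ fs/2 = 30 Hz, appears at 12 Hz.
114 Hz mod fs = 54 Hz.
54 Hz > fs/2 = 30 Hz, folds to fs − 54 Hz = 6 Hz.
114 Hz and 126 Hz both map to 6 Hz.

6 Hz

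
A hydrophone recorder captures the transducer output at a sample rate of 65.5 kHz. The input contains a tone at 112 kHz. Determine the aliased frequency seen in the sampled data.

19 kHz

112 kHz mod fs = 46.5 kHz.
46.5 kHz > fs/2 = 32.75 kHz, folds to fs − 46.5 kHz = 19 kHz.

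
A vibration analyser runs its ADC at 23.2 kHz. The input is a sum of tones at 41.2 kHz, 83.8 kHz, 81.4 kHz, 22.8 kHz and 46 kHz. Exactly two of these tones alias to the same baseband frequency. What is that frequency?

0.4 kHz

fs/2 = 11.6 kHz.
41.2 kHz mod fs = 18 kHz.
18 kHz > fs/2 = 11.6 kHz, folds to fs − 18 kHz = 5.2 kHz.
83.8 kHz mod fs = 14.2 kHz.
14.2 kHz > fs/2 = 11.6 kHz, folds to fs − 14.2 kHz = 9 kHz.
81.4 kHz mod fs = 11.8 kHz.
11.8 kHz > fs/2 = 11.6 kHz, folds to fs − 11.8 kHz = 11.4 kHz.
22.8 kHz > fs/2 = 11.6 kHz, folds to fs − 22.8 kHz = 0.4 kHz.
46 kHz mod fs = 22.8 kHz.
22.8 kHz > fs/2 = 11.6 kHz, folds to fs − 22.8 kHz = 0.4 kHz.
22.8 kHz and 46 kHz both map to 0.4 kHz.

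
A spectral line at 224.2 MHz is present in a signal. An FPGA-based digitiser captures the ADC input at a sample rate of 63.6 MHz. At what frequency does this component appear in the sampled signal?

30.2 MHz

224.2 MHz mod fs = 33.4 MHz.
33.4 MHz > fs/2 = 31.8 MHz, folds to fs − 33.4 MHz = 30.2 MHz.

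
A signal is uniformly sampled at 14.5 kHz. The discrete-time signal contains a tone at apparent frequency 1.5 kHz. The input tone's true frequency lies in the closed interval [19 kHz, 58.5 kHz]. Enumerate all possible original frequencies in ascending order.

Frequencies that alias to 1.5 kHz are k·fs ± 1.5 kHz for integer k ≥ 0.
k=0: 1.5 kHz.
k=1: 13 kHz, 16 kHz.
k=2: 27.5 kHz, 30.5 kHz.
k=3: 42 kHz, 45 kHz.
k=4: 56.5 kHz, 59.5 kHz.
k=5: 71 kHz, 74 kHz.
Within [19 kHz, 58.5 kHz]: 27.5 kHz, 30.5 kHz, 42 kHz, 45 kHz, 56.5 kHz.

27.5 kHz, 30.5 kHz, 42 kHz, 45 kHz, 56.5 kHz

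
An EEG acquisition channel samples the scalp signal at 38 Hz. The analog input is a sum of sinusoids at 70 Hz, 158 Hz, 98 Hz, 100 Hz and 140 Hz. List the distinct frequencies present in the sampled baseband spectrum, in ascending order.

fs/2 = 19 Hz.
70 Hz mod fs = 32 Hz.
32 Hz > fs/2 = 19 Hz, folds to fs − 32 Hz = 6 Hz.
158 Hz mod fs = 6 Hz.
6 Hz ≤ fs/2 = 19 Hz, appears at 6 Hz.
98 Hz mod fs = 22 Hz.
22 Hz > fs/2 = 19 Hz, folds to fs − 22 Hz = 16 Hz.
100 Hz mod fs = 24 Hz.
24 Hz > fs/2 = 19 Hz, folds to fs − 24 Hz = 14 Hz.
140 Hz mod fs = 26 Hz.
26 Hz > fs/2 = 19 Hz, folds to fs − 26 Hz = 12 Hz.
Distinct values: {6 Hz, 12 Hz, 14 Hz, 16 Hz}.

6 Hz, 12 Hz, 14 Hz, 16 Hz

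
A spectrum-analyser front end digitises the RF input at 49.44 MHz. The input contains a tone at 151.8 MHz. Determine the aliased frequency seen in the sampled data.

3.48 MHz

151.8 MHz mod fs = 3.48 MHz.
3.48 MHz ≤ fs/2 = 24.72 MHz, appears at 3.48 MHz.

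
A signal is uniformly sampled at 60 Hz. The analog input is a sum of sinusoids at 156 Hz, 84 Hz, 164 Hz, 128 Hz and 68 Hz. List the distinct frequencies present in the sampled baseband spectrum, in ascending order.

8 Hz, 16 Hz, 24 Hz

fs/2 = 30 Hz.
156 Hz mod fs = 36 Hz.
36 Hz > fs/2 = 30 Hz, folds to fs − 36 Hz = 24 Hz.
84 Hz mod fs = 24 Hz.
24 Hz ≤ fs/2 = 30 Hz, appears at 24 Hz.
164 Hz mod fs = 44 Hz.
44 Hz > fs/2 = 30 Hz, folds to fs − 44 Hz = 16 Hz.
128 Hz mod fs = 8 Hz.
8 Hz ≤ fs/2 = 30 Hz, appears at 8 Hz.
68 Hz mod fs = 8 Hz.
8 Hz ≤ fs/2 = 30 Hz, appears at 8 Hz.
Distinct values: {8 Hz, 16 Hz, 24 Hz}.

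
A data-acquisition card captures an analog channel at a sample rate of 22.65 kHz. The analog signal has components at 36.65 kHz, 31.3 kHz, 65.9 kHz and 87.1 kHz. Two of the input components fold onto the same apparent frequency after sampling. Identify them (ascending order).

fs/2 = 11.325 kHz.
36.65 kHz mod fs = 14 kHz.
14 kHz > fs/2 = 11.325 kHz, folds to fs − 14 kHz = 8.65 kHz.
31.3 kHz mod fs = 8.65 kHz.
8.65 kHz ≤ fs/2 = 11.325 kHz, appears at 8.65 kHz.
65.9 kHz mod fs = 20.6 kHz.
20.6 kHz > fs/2 = 11.325 kHz, folds to fs − 20.6 kHz = 2.05 kHz.
87.1 kHz mod fs = 19.15 kHz.
19.15 kHz > fs/2 = 11.325 kHz, folds to fs − 19.15 kHz = 3.5 kHz.
31.3 kHz and 36.65 kHz both map to 8.65 kHz.

31.3 kHz, 36.65 kHz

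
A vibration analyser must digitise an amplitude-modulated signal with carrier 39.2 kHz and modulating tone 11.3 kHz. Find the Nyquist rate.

101 kHz

AM sidebands sit at fc ± fm = 27.9 kHz and 50.5 kHz.
Highest-frequency component: 50.5 kHz.
Nyquist rate = 2 × 50.5 kHz = 101 kHz.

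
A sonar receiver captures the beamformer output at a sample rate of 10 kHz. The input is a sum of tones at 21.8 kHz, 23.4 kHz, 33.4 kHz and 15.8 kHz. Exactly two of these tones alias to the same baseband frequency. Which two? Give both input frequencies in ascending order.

fs/2 = 5 kHz.
21.8 kHz mod fs = 1.8 kHz.
1.8 kHz ≤ fs/2 = 5 kHz, appears at 1.8 kHz.
23.4 kHz mod fs = 3.4 kHz.
3.4 kHz ≤ fs/2 = 5 kHz, appears at 3.4 kHz.
33.4 kHz mod fs = 3.4 kHz.
3.4 kHz ≤ fs/2 = 5 kHz, appears at 3.4 kHz.
15.8 kHz mod fs = 5.8 kHz.
5.8 kHz > fs/2 = 5 kHz, folds to fs − 5.8 kHz = 4.2 kHz.
23.4 kHz and 33.4 kHz both map to 3.4 kHz.

23.4 kHz, 33.4 kHz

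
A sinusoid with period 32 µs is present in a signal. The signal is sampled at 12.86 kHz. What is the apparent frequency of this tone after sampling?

5.53 kHz

T = 32 µs → f = 1/T = 31.25 kHz.
31.25 kHz mod fs = 5.53 kHz.
5.53 kHz ≤ fs/2 = 6.43 kHz, appears at 5.53 kHz.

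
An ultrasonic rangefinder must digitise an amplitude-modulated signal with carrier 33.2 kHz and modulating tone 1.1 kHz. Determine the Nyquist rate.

68.6 kHz

AM sidebands sit at fc ± fm = 32.1 kHz and 34.3 kHz.
Highest-frequency component: 34.3 kHz.
Nyquist rate = 2 × 34.3 kHz = 68.6 kHz.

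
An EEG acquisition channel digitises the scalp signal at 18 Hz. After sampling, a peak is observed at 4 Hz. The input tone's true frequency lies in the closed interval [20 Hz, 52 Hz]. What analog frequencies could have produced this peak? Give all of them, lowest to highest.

Frequencies that alias to 4 Hz are k·fs ± 4 Hz for integer k ≥ 0.
k=0: 4 Hz.
k=1: 14 Hz, 22 Hz.
k=2: 32 Hz, 40 Hz.
k=3: 50 Hz, 58 Hz.
k=4: 68 Hz, 76 Hz.
Within [20 Hz, 52 Hz]: 22 Hz, 32 Hz, 40 Hz, 50 Hz.

22 Hz, 32 Hz, 40 Hz, 50 Hz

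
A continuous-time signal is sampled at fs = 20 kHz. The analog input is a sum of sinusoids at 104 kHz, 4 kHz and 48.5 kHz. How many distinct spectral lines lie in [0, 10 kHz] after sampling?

2

fs/2 = 10 kHz.
104 kHz mod fs = 4 kHz.
4 kHz ≤ fs/2 = 10 kHz, appears at 4 kHz.
4 kHz ≤ fs/2 = 10 kHz, passes unchanged.
48.5 kHz mod fs = 8.5 kHz.
8.5 kHz ≤ fs/2 = 10 kHz, appears at 8.5 kHz.
Distinct values: {4 kHz, 8.5 kHz} → 2.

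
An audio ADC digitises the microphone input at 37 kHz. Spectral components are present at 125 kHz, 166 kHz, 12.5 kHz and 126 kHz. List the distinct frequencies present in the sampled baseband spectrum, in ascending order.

fs/2 = 18.5 kHz.
125 kHz mod fs = 14 kHz.
14 kHz ≤ fs/2 = 18.5 kHz, appears at 14 kHz.
166 kHz mod fs = 18 kHz.
18 kHz ≤ fs/2 = 18.5 kHz, appears at 18 kHz.
12.5 kHz ≤ fs/2 = 18.5 kHz, passes unchanged.
126 kHz mod fs = 15 kHz.
15 kHz ≤ fs/2 = 18.5 kHz, appears at 15 kHz.
Distinct values: {12.5 kHz, 14 kHz, 15 kHz, 18 kHz}.

12.5 kHz, 14 kHz, 15 kHz, 18 kHz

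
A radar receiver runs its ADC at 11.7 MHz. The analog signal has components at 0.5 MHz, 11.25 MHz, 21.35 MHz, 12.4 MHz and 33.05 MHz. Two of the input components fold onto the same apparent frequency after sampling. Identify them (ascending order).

fs/2 = 5.85 MHz.
0.5 MHz ≤ fs/2 = 5.85 MHz, passes unchanged.
11.25 MHz > fs/2 = 5.85 MHz, folds to fs − 11.25 MHz = 0.45 MHz.
21.35 MHz mod fs = 9.65 MHz.
9.65 MHz > fs/2 = 5.85 MHz, folds to fs − 9.65 MHz = 2.05 MHz.
12.4 MHz mod fs = 0.7 MHz.
0.7 MHz ≤ fs/2 = 5.85 MHz, appears at 0.7 MHz.
33.05 MHz mod fs = 9.65 MHz.
9.65 MHz > fs/2 = 5.85 MHz, folds to fs − 9.65 MHz = 2.05 MHz.
21.35 MHz and 33.05 MHz both map to 2.05 MHz.

21.35 MHz, 33.05 MHz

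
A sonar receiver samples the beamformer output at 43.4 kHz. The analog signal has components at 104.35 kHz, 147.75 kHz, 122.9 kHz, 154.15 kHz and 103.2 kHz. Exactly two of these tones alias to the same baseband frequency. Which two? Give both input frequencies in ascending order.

fs/2 = 21.7 kHz.
104.35 kHz mod fs = 17.55 kHz.
17.55 kHz ≤ fs/2 = 21.7 kHz, appears at 17.55 kHz.
147.75 kHz mod fs = 17.55 kHz.
17.55 kHz ≤ fs/2 = 21.7 kHz, appears at 17.55 kHz.
122.9 kHz mod fs = 36.1 kHz.
36.1 kHz > fs/2 = 21.7 kHz, folds to fs − 36.1 kHz = 7.3 kHz.
154.15 kHz mod fs = 23.95 kHz.
23.95 kHz > fs/2 = 21.7 kHz, folds to fs − 23.95 kHz = 19.45 kHz.
103.2 kHz mod fs = 16.4 kHz.
16.4 kHz ≤ fs/2 = 21.7 kHz, appears at 16.4 kHz.
104.35 kHz and 147.75 kHz both map to 17.55 kHz.

104.35 kHz, 147.75 kHz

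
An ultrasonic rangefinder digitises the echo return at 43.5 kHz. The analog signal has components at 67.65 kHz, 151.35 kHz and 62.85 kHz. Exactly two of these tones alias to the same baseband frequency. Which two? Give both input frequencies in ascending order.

fs/2 = 21.75 kHz.
67.65 kHz mod fs = 24.15 kHz.
24.15 kHz > fs/2 = 21.75 kHz, folds to fs − 24.15 kHz = 19.35 kHz.
151.35 kHz mod fs = 20.85 kHz.
20.85 kHz ≤ fs/2 = 21.75 kHz, appears at 20.85 kHz.
62.85 kHz mod fs = 19.35 kHz.
19.35 kHz ≤ fs/2 = 21.75 kHz, appears at 19.35 kHz.
62.85 kHz and 67.65 kHz both map to 19.35 kHz.

62.85 kHz, 67.65 kHz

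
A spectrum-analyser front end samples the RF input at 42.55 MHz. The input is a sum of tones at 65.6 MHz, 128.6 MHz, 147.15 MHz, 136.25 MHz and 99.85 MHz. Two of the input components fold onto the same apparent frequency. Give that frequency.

fs/2 = 21.275 MHz.
65.6 MHz mod fs = 23.05 MHz.
23.05 MHz > fs/2 = 21.275 MHz, folds to fs − 23.05 MHz = 19.5 MHz.
128.6 MHz mod fs = 0.95 MHz.
0.95 MHz ≤ fs/2 = 21.275 MHz, appears at 0.95 MHz.
147.15 MHz mod fs = 19.5 MHz.
19.5 MHz ≤ fs/2 = 21.275 MHz, appears at 19.5 MHz.
136.25 MHz mod fs = 8.6 MHz.
8.6 MHz ≤ fs/2 = 21.275 MHz, appears at 8.6 MHz.
99.85 MHz mod fs = 14.75 MHz.
14.75 MHz ≤ fs/2 = 21.275 MHz, appears at 14.75 MHz.
65.6 MHz and 147.15 MHz both map to 19.5 MHz.

19.5 MHz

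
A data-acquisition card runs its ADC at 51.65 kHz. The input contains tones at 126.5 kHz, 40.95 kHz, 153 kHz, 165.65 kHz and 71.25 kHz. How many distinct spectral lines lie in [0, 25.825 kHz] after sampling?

fs/2 = 25.825 kHz.
126.5 kHz mod fs = 23.2 kHz.
23.2 kHz ≤ fs/2 = 25.825 kHz, appears at 23.2 kHz.
40.95 kHz > fs/2 = 25.825 kHz, folds to fs − 40.95 kHz = 10.7 kHz.
153 kHz mod fs = 49.7 kHz.
49.7 kHz > fs/2 = 25.825 kHz, folds to fs − 49.7 kHz = 1.95 kHz.
165.65 kHz mod fs = 10.7 kHz.
10.7 kHz ≤ fs/2 = 25.825 kHz, appears at 10.7 kHz.
71.25 kHz mod fs = 19.6 kHz.
19.6 kHz ≤ fs/2 = 25.825 kHz, appears at 19.6 kHz.
Distinct values: {1.95 kHz, 10.7 kHz, 19.6 kHz, 23.2 kHz} → 4.

4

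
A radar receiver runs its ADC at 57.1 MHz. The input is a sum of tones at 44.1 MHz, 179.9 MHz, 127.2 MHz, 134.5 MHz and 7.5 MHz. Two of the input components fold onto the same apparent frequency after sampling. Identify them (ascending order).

44.1 MHz, 127.2 MHz

fs/2 = 28.55 MHz.
44.1 MHz > fs/2 = 28.55 MHz, folds to fs − 44.1 MHz = 13 MHz.
179.9 MHz mod fs = 8.6 MHz.
8.6 MHz ≤ fs/2 = 28.55 MHz, appears at 8.6 MHz.
127.2 MHz mod fs = 13 MHz.
13 MHz ≤ fs/2 = 28.55 MHz, appears at 13 MHz.
134.5 MHz mod fs = 20.3 MHz.
20.3 MHz ≤ fs/2 = 28.55 MHz, appears at 20.3 MHz.
7.5 MHz ≤ fs/2 = 28.55 MHz, passes unchanged.
44.1 MHz and 127.2 MHz both map to 13 MHz.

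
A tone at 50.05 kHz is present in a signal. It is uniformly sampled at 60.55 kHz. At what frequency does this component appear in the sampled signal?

10.5 kHz

50.05 kHz > fs/2 = 30.275 kHz, folds to fs − 50.05 kHz = 10.5 kHz.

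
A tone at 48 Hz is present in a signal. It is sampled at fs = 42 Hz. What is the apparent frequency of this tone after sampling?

48 Hz mod fs = 6 Hz.
6 Hz ≤ fs/2 = 21 Hz, appears at 6 Hz.

6 Hz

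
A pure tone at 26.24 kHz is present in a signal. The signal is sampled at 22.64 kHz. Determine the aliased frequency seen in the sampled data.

3.6 kHz

26.24 kHz mod fs = 3.6 kHz.
3.6 kHz ≤ fs/2 = 11.32 kHz, appears at 3.6 kHz.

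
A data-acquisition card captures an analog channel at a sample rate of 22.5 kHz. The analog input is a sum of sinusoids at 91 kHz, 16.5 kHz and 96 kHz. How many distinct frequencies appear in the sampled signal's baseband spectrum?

fs/2 = 11.25 kHz.
91 kHz mod fs = 1 kHz.
1 kHz ≤ fs/2 = 11.25 kHz, appears at 1 kHz.
16.5 kHz > fs/2 = 11.25 kHz, folds to fs − 16.5 kHz = 6 kHz.
96 kHz mod fs = 6 kHz.
6 kHz ≤ fs/2 = 11.25 kHz, appears at 6 kHz.
Distinct values: {1 kHz, 6 kHz} → 2.

2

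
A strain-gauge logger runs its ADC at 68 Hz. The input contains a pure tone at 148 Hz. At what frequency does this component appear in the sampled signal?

12 Hz

148 Hz mod fs = 12 Hz.
12 Hz ≤ fs/2 = 34 Hz, appears at 12 Hz.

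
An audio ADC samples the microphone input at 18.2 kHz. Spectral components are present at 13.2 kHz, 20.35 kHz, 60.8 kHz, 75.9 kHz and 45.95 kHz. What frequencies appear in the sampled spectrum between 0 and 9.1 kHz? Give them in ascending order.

fs/2 = 9.1 kHz.
13.2 kHz > fs/2 = 9.1 kHz, folds to fs − 13.2 kHz = 5 kHz.
20.35 kHz mod fs = 2.15 kHz.
2.15 kHz ≤ fs/2 = 9.1 kHz, appears at 2.15 kHz.
60.8 kHz mod fs = 6.2 kHz.
6.2 kHz ≤ fs/2 = 9.1 kHz, appears at 6.2 kHz.
75.9 kHz mod fs = 3.1 kHz.
3.1 kHz ≤ fs/2 = 9.1 kHz, appears at 3.1 kHz.
45.95 kHz mod fs = 9.55 kHz.
9.55 kHz > fs/2 = 9.1 kHz, folds to fs − 9.55 kHz = 8.65 kHz.
Distinct values: {2.15 kHz, 3.1 kHz, 5 kHz, 6.2 kHz, 8.65 kHz}.

2.15 kHz, 3.1 kHz, 5 kHz, 6.2 kHz, 8.65 kHz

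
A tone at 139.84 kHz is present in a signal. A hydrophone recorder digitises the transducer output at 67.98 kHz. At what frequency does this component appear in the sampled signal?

3.88 kHz

139.84 kHz mod fs = 3.88 kHz.
3.88 kHz ≤ fs/2 = 33.99 kHz, appears at 3.88 kHz.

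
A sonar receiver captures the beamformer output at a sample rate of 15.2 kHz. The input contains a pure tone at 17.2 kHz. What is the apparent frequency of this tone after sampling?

17.2 kHz mod fs = 2 kHz.
2 kHz ≤ fs/2 = 7.6 kHz, appears at 2 kHz.

2 kHz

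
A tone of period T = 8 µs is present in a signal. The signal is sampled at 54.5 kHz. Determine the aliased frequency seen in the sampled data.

T = 8 µs → f = 1/T = 125 kHz.
125 kHz mod fs = 16 kHz.
16 kHz ≤ fs/2 = 27.25 kHz, appears at 16 kHz.

16 kHz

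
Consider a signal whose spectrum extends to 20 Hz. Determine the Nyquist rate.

40 Hz

Nyquist rate = 2 × 20 Hz = 40 Hz.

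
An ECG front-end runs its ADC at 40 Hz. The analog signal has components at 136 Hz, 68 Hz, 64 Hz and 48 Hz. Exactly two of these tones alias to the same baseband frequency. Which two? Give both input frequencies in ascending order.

64 Hz, 136 Hz

fs/2 = 20 Hz.
136 Hz mod fs = 16 Hz.
16 Hz ≤ fs/2 = 20 Hz, appears at 16 Hz.
68 Hz mod fs = 28 Hz.
28 Hz > fs/2 = 20 Hz, folds to fs − 28 Hz = 12 Hz.
64 Hz mod fs = 24 Hz.
24 Hz > fs/2 = 20 Hz, folds to fs − 24 Hz = 16 Hz.
48 Hz mod fs = 8 Hz.
8 Hz ≤ fs/2 = 20 Hz, appears at 8 Hz.
64 Hz and 136 Hz both map to 16 Hz.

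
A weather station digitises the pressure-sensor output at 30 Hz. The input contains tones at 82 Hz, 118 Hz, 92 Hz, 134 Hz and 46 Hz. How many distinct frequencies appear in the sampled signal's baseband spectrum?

fs/2 = 15 Hz.
82 Hz mod fs = 22 Hz.
22 Hz > fs/2 = 15 Hz, folds to fs − 22 Hz = 8 Hz.
118 Hz mod fs = 28 Hz.
28 Hz > fs/2 = 15 Hz, folds to fs − 28 Hz = 2 Hz.
92 Hz mod fs = 2 Hz.
2 Hz ≤ fs/2 = 15 Hz, appears at 2 Hz.
134 Hz mod fs = 14 Hz.
14 Hz ≤ fs/2 = 15 Hz, appears at 14 Hz.
46 Hz mod fs = 16 Hz.
16 Hz > fs/2 = 15 Hz, folds to fs − 16 Hz = 14 Hz.
Distinct values: {2 Hz, 8 Hz, 14 Hz} → 3.

3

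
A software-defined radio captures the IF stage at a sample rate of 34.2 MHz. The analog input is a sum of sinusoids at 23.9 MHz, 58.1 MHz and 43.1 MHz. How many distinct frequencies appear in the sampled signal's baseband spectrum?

fs/2 = 17.1 MHz.
23.9 MHz > fs/2 = 17.1 MHz, folds to fs − 23.9 MHz = 10.3 MHz.
58.1 MHz mod fs = 23.9 MHz.
23.9 MHz > fs/2 = 17.1 MHz, folds to fs − 23.9 MHz = 10.3 MHz.
43.1 MHz mod fs = 8.9 MHz.
8.9 MHz ≤ fs/2 = 17.1 MHz, appears at 8.9 MHz.
Distinct values: {8.9 MHz, 10.3 MHz} → 2.

2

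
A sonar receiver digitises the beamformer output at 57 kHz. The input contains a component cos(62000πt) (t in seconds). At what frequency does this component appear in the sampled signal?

ω = 62000π rad/s → f = ω/(2π) = 31000 Hz = 31 kHz.
31 kHz > fs/2 = 28.5 kHz, folds to fs − 31 kHz = 26 kHz.

26 kHz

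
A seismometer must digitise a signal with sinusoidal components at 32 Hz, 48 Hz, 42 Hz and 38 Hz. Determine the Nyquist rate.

Highest-frequency component: 48 Hz.
Nyquist rate = 2 × 48 Hz = 96 Hz.

96 Hz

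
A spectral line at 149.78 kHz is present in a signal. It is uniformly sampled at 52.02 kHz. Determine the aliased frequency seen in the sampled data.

149.78 kHz mod fs = 45.74 kHz.
45.74 kHz > fs/2 = 26.01 kHz, folds to fs − 45.74 kHz = 6.28 kHz.

6.28 kHz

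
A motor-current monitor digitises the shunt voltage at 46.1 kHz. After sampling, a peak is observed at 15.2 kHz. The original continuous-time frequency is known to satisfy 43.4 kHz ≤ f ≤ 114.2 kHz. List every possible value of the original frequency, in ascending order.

Frequencies that alias to 15.2 kHz are k·fs ± 15.2 kHz for integer k ≥ 0.
k=0: 15.2 kHz.
k=1: 30.9 kHz, 61.3 kHz.
k=2: 77 kHz, 107.4 kHz.
k=3: 123.1 kHz, 153.5 kHz.
Within [43.4 kHz, 114.2 kHz]: 61.3 kHz, 77 kHz, 107.4 kHz.

61.3 kHz, 77 kHz, 107.4 kHz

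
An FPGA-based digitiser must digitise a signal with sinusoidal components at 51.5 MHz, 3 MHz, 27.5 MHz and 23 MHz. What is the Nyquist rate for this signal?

103 MHz

Highest-frequency component: 51.5 MHz.
Nyquist rate = 2 × 51.5 MHz = 103 MHz.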